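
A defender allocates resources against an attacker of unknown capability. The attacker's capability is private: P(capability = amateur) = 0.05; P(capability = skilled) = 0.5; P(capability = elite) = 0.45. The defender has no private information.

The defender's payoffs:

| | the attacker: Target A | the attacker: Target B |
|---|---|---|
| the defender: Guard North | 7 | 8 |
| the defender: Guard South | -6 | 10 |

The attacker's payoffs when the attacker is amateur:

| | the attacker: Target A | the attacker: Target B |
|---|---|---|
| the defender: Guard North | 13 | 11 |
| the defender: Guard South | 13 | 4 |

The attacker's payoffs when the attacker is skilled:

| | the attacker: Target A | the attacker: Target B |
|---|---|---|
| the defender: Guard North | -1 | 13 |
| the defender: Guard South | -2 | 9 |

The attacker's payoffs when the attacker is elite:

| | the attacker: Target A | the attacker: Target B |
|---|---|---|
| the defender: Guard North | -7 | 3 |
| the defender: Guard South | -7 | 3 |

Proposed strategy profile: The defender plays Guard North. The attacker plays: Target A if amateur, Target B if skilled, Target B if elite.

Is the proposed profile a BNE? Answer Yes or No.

No

The defender plays Guard North: E[Guard North] = 0.05·(7) + 0.5·(8) + 0.45·(8) = 7.95; E[Guard South] = 9.2. Not best-responding. ✗
The attacker (capability amateur), facing Guard North: Target A gives 13, Target B gives 11. Proposed Target A is best. ✓
The attacker (capability skilled), facing Guard North: Target A gives -1, Target B gives 13. Proposed Target B is best. ✓
The attacker (capability elite), facing Guard North: Target A gives -7, Target B gives 3. Proposed Target B is best. ✓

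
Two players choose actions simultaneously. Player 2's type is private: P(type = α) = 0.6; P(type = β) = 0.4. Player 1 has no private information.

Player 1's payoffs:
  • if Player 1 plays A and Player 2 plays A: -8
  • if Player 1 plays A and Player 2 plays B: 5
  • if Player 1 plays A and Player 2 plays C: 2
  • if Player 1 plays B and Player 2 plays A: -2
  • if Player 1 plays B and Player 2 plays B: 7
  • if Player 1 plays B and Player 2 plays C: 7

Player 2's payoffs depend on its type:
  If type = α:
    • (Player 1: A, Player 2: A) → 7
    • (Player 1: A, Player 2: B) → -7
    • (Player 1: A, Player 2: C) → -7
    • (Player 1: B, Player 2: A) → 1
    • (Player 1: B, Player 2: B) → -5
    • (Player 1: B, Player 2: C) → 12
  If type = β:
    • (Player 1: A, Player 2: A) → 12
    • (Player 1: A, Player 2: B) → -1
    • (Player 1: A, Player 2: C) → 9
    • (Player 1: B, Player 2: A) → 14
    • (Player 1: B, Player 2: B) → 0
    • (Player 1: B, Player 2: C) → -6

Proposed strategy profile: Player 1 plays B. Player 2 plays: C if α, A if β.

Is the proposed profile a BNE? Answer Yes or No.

Yes

Player 1 plays B: E[B] = 0.6·(7) + 0.4·(-2) = 3.4; E[A] = -2. Best-responding. ✓
Player 2 (type α), facing B: A gives 1, B gives -5, C gives 12. Proposed C is best. ✓
Player 2 (type β), facing B: A gives 14, B gives 0, C gives -6. Proposed A is best. ✓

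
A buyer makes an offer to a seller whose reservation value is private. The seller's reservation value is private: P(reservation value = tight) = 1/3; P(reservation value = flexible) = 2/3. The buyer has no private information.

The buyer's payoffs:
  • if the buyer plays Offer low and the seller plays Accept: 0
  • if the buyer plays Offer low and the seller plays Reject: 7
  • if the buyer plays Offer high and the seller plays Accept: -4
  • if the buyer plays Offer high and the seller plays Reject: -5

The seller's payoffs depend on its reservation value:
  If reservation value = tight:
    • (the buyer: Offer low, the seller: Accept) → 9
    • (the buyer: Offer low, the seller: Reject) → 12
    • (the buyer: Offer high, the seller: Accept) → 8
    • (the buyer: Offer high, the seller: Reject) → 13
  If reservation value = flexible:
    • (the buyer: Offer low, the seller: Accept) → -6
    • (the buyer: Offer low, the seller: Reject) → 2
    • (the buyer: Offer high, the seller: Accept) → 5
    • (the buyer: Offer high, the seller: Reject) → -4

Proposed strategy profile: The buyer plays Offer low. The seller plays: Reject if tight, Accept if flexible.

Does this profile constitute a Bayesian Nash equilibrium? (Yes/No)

The buyer plays Offer low: E[Offer low] = 1/3·(7) + 2/3·(0) = 7/3; E[Offer high] = -13/3. Best-responding. ✓
The seller (reservation value tight), facing Offer low: Accept gives 9, Reject gives 12. Proposed Reject is best. ✓
The seller (reservation value flexible), facing Offer low: Accept gives -6, Reject gives 2. Proposed Accept is not best — profitable deviation exists. ✗

No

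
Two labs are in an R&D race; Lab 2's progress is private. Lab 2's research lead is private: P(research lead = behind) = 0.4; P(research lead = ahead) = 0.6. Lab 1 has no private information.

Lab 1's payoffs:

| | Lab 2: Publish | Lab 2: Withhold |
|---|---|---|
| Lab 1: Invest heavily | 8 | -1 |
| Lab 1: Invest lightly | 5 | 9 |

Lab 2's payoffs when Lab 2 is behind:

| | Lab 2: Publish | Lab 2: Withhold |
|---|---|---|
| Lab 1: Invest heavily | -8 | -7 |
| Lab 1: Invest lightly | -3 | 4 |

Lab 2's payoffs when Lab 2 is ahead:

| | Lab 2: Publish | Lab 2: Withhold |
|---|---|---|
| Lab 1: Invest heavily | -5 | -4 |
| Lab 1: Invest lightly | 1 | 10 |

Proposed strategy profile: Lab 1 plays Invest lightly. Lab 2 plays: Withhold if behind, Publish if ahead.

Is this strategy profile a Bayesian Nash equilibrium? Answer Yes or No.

A profile is a BNE iff every type of every player is best-responding given beliefs about the other side.
Lab 1 plays Invest lightly: E[Invest lightly] = 0.4·(9) + 0.6·(5) = 6.6; E[Invest heavily] = 4.4. Best-responding. ✓
Lab 2 (research lead behind), facing Invest lightly: Publish gives -3, Withhold gives 4. Proposed Withhold is best. ✓
Lab 2 (research lead ahead), facing Invest lightly: Publish gives 1, Withhold gives 10. Proposed Publish is not best — profitable deviation exists. ✗

No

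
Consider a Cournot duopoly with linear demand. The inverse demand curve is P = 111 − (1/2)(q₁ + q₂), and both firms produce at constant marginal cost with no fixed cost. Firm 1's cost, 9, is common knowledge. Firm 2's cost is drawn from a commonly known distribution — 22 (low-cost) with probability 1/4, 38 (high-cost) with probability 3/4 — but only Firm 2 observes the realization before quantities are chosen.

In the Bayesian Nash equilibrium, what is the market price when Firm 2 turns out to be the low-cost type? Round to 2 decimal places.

Each type of Firm 2 best-responds to q₁; Firm 1 best-responds to the expected q₂ over Firm 2's types.
Firm 2 with cost c maximizes (111 − (1/2)(q₁+q₂) − c)·q₂, giving q₂(c) = (111 − c − (1/2)q₁).
E[c₂] = 1/4·22 + 3/4·38 = 34
Firm 1's FOC against E[q₂] yields q₁ = (111 − 2·9 + E[c₂])/(3/2) = (111 − 18 + 34)/(3/2) = 84.6667.
q₂(low-cost) = 46.6667, so P = 111 − (1/2)·(84.6667 + 46.6667) = 45.3333.

45.33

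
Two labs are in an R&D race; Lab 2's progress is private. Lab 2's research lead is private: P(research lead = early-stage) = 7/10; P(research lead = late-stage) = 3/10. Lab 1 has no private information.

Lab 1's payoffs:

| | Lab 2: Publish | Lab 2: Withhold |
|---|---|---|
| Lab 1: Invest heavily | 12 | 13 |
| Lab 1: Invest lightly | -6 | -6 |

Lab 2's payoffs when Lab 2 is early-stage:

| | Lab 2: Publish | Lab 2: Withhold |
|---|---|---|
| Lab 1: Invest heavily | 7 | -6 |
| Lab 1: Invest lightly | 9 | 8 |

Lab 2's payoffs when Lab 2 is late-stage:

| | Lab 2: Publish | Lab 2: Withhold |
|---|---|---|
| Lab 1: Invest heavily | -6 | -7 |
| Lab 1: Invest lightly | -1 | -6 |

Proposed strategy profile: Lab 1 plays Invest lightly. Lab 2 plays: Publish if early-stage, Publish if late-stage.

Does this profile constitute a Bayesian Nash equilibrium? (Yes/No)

Lab 1 plays Invest lightly: E[Invest lightly] = 7/10·(-6) + 3/10·(-6) = -6; E[Invest heavily] = 12. Not best-responding. ✗
Lab 2 (research lead early-stage), facing Invest lightly: Publish gives 9, Withhold gives 8. Proposed Publish is best. ✓
Lab 2 (research lead late-stage), facing Invest lightly: Publish gives -1, Withhold gives -6. Proposed Publish is best. ✓

No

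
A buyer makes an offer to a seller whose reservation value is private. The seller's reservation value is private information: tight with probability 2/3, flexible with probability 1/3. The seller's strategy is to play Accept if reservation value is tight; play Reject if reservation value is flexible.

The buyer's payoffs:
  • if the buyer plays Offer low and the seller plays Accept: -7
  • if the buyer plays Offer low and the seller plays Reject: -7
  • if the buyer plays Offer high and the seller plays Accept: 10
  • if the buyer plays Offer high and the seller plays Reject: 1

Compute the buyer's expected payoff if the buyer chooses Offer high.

E[Offer high] = 2/3·10 + 1/3·1 = 20/3 + 1/3 = 7

7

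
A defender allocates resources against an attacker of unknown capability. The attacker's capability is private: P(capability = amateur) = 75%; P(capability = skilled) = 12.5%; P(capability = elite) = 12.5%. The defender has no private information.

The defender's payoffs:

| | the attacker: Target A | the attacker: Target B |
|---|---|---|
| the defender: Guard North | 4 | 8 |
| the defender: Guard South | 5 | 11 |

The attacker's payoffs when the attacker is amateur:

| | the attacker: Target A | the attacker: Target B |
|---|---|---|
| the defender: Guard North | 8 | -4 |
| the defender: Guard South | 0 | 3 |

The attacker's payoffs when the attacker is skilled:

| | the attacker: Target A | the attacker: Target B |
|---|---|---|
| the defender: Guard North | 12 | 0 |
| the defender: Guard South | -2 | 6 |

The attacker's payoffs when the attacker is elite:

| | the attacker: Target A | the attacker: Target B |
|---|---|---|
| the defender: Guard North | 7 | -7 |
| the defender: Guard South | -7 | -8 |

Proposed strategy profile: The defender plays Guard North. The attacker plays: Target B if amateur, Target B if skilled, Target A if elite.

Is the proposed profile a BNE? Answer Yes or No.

The defender plays Guard North: E[Guard North] = 0.75·(8) + 0.125·(8) + 0.125·(4) = 7.5; E[Guard South] = 10.25. Not best-responding. ✗
The attacker (capability amateur), facing Guard North: Target A gives 8, Target B gives -4. Proposed Target B is not best — profitable deviation exists. ✗
The attacker (capability skilled), facing Guard North: Target A gives 12, Target B gives 0. Proposed Target B is not best — profitable deviation exists. ✗
The attacker (capability elite), facing Guard North: Target A gives 7, Target B gives -7. Proposed Target A is best. ✓

No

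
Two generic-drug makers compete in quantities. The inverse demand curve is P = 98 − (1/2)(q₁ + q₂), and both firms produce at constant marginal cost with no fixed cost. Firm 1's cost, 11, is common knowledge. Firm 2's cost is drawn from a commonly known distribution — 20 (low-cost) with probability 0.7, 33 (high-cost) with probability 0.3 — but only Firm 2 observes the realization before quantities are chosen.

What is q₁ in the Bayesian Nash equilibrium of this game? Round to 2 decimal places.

Type-c best response for Firm 2: q₂(c) = (98 − c) − q₁/2.
Firm 1 maximizes expected profit; its first-order condition is 98 − q₁ − (1/2)E[q₂] − 11 = 0.
Substituting E[q₂] and solving: E[c₂] = 23.9, so q₁ = (98 − 2·11 + 23.9)/(3/2) = 66.6.

66.60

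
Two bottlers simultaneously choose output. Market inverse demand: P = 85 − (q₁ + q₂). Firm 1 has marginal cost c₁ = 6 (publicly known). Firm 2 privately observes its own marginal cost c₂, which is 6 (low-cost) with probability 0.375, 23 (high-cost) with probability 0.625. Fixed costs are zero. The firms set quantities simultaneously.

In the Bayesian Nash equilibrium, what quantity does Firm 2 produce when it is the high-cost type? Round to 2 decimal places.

16.06

Type-c best response for Firm 2: q₂(c) = (85 − c)/2 − q₁/2.
Firm 1 maximizes expected profit; its first-order condition is 85 − 2q₁ − E[q₂] − 6 = 0.
Substituting E[q₂] and solving: E[c₂] = 16.625, so q₁ = (85 − 2·6 + 16.625)/3 = 29.875.
q₂(high-cost) = (85 − 23 − 29.875)/2 = 16.0625.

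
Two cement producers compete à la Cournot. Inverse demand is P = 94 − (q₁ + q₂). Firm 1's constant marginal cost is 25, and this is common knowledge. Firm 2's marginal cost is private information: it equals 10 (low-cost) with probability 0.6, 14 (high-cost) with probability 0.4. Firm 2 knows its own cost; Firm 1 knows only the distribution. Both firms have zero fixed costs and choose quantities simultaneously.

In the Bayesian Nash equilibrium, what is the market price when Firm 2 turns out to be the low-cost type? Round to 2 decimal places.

Firm 2 with cost c maximizes (94 − (q₁+q₂) − c)·q₂, giving q₂(c) = (94 − c − q₁)/2.
E[c₂] = 0.6·10 + 0.4·14 = 11.6
Firm 1's FOC against E[q₂] yields q₁ = (94 − 2·25 + E[c₂])/3 = (94 − 50 + 11.6)/3 = 18.5333.
q₂(low-cost) = 32.7333, so P = 94 − (18.5333 + 32.7333) = 42.7333.

42.73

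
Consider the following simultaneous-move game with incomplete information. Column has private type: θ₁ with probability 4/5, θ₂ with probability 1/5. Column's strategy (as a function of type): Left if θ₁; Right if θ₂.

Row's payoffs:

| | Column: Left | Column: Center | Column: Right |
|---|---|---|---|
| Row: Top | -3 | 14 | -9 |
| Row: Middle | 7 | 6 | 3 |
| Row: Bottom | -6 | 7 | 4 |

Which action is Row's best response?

Middle

E[Top] = 4/5·(-3) + 1/5·(-9) = -21/5
E[Middle] = 4/5·(7) + 1/5·(3) = 31/5
E[Bottom] = 4/5·(-6) + 1/5·(4) = -4
Best response: Middle (31/5 is the largest).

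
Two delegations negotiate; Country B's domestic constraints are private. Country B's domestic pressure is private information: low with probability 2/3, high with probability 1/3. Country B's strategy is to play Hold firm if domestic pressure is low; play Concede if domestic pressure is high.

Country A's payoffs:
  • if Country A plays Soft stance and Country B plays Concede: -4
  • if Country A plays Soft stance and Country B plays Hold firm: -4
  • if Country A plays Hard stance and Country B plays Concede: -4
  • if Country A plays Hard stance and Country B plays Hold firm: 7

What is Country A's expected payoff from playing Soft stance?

E[Soft stance] = 2/3·(-4) + 1/3·(-4) = (-8/3) + (-4/3) = -4

-4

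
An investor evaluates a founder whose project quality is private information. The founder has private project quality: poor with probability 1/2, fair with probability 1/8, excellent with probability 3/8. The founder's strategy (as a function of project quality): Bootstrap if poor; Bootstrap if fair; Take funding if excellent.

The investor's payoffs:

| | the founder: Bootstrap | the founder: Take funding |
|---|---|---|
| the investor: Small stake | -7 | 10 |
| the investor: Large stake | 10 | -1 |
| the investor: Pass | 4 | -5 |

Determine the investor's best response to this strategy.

Large stake

E[Small stake] = 1/2·(-7) + 1/8·(-7) + 3/8·(10) = -5/8
E[Large stake] = 1/2·(10) + 1/8·(10) + 3/8·(-1) = 47/8
E[Pass] = 1/2·(4) + 1/8·(4) + 3/8·(-5) = 5/8
Best response: Large stake (47/8 is the largest).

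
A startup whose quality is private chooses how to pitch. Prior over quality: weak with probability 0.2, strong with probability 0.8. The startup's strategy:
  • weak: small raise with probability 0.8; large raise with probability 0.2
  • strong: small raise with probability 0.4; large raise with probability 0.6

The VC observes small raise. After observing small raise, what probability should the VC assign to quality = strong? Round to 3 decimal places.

Apply Bayes' rule using the sender's strategy as the likelihood.
P(small raise) = 0.2·0.8 + 0.8·0.4 = 0.48
P(strong | small raise) = (0.8·0.4) / 0.48 = 0.32 / 0.48 = 0.666667

0.667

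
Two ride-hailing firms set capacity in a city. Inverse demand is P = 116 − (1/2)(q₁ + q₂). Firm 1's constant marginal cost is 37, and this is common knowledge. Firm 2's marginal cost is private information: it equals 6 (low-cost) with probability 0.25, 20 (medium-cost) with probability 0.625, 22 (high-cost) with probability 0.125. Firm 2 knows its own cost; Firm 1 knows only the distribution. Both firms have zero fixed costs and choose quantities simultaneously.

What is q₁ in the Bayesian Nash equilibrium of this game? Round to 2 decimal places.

Firm 2 with cost c maximizes (116 − (1/2)(q₁+q₂) − c)·q₂, giving q₂(c) = (116 − c − (1/2)q₁).
E[c₂] = 0.25·6 + 0.625·20 + 0.125·22 = 16.75
Firm 1's FOC against E[q₂] yields q₁ = (116 − 2·37 + E[c₂])/(3/2) = (116 − 74 + 16.75)/(3/2) = 39.1667.

39.17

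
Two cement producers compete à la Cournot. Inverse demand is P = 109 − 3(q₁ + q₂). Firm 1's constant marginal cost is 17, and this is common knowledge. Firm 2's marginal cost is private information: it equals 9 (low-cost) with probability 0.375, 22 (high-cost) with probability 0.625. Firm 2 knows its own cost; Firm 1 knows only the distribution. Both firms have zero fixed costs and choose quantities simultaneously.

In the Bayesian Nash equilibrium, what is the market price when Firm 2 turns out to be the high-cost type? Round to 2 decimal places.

50.15

Firm 2 with cost c maximizes (109 − 3(q₁+q₂) − c)·q₂, giving q₂(c) = (109 − c − 3q₁)/6.
E[c₂] = 0.375·9 + 0.625·22 = 17.125
Firm 1's FOC against E[q₂] yields q₁ = (109 − 2·17 + E[c₂])/9 = (109 − 34 + 17.125)/9 = 10.2361.
q₂(high-cost) = 9.38194, so P = 109 − 3·(10.2361 + 9.38194) = 50.1458.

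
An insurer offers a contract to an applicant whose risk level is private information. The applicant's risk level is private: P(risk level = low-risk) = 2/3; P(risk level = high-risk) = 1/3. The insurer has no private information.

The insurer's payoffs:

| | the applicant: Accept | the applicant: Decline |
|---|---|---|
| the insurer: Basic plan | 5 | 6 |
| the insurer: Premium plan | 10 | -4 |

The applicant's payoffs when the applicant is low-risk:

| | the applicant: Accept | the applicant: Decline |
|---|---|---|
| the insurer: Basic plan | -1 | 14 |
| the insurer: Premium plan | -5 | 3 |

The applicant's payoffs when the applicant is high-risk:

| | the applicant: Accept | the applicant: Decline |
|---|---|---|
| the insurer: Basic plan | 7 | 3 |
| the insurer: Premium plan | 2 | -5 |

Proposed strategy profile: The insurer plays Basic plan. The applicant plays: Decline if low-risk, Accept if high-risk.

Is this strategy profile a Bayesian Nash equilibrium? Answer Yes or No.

Yes

The insurer plays Basic plan: E[Basic plan] = 2/3·(6) + 1/3·(5) = 17/3; E[Premium plan] = 2/3. Best-responding. ✓
The applicant (risk level low-risk), facing Basic plan: Accept gives -1, Decline gives 14. Proposed Decline is best. ✓
The applicant (risk level high-risk), facing Basic plan: Accept gives 7, Decline gives 3. Proposed Accept is best. ✓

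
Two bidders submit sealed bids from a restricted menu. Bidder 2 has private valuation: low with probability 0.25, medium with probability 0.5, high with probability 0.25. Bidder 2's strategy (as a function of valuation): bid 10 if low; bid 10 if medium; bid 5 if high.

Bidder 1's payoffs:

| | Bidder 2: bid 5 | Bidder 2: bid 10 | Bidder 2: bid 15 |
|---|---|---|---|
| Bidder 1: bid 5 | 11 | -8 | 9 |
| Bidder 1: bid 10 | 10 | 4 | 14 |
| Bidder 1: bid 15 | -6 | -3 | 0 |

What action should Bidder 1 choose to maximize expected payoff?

E[bid 5] = 0.25·(-8) + 0.5·(-8) + 0.25·(11) = -3.25
E[bid 10] = 0.25·(4) + 0.5·(4) + 0.25·(10) = 5.5
E[bid 15] = 0.25·(-3) + 0.5·(-3) + 0.25·(-6) = -3.75
Best response: bid 10 (5.5 is the largest).

bid 10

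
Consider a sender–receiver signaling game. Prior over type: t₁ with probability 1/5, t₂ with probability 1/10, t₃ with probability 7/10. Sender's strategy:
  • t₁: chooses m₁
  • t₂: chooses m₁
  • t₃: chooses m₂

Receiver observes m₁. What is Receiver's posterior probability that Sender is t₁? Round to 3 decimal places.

0.667

P(m₁) = (1/5)·1 + (1/10)·1 + (7/10)·0 = 3/10
P(t₁ | m₁) = ((1/5)·1) / (3/10) = (1/5) / (3/10) = 2/3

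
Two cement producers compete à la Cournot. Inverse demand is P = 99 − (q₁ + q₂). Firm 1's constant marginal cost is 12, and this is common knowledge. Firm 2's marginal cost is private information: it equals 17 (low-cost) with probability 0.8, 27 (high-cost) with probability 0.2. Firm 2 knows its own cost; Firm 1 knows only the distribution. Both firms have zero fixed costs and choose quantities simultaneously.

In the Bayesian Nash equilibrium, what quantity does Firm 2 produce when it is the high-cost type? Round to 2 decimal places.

Firm 2 with cost c maximizes (99 − (q₁+q₂) − c)·q₂, giving q₂(c) = (99 − c − q₁)/2.
E[c₂] = 0.8·17 + 0.2·27 = 19
Firm 1's FOC against E[q₂] yields q₁ = (99 − 2·12 + E[c₂])/3 = (99 − 24 + 19)/3 = 31.3333.
q₂(high-cost) = (99 − 27 − 31.3333)/2 = 20.3333.

20.33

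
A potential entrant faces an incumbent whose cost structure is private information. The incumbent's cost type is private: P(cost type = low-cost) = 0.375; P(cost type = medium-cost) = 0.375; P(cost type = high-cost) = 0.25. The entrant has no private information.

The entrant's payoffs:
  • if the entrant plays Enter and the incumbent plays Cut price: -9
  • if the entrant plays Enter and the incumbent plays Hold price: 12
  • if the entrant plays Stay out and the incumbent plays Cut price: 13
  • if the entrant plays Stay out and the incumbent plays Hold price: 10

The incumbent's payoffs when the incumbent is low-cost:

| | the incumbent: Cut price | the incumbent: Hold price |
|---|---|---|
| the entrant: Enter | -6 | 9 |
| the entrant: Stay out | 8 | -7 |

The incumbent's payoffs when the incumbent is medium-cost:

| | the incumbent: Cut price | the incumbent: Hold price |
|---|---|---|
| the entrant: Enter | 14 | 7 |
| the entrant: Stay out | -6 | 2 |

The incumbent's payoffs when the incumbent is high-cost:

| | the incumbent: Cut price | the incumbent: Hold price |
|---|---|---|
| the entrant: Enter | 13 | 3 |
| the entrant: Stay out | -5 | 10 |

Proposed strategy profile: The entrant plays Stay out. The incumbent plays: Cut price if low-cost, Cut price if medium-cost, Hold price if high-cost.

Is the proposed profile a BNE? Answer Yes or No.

A profile is a BNE iff every type of every player is best-responding given beliefs about the other side.
The entrant plays Stay out: E[Stay out] = 0.375·(13) + 0.375·(13) + 0.25·(10) = 12.25; E[Enter] = -3.75. Best-responding. ✓
The incumbent (cost type low-cost), facing Stay out: Cut price gives 8, Hold price gives -7. Proposed Cut price is best. ✓
The incumbent (cost type medium-cost), facing Stay out: Cut price gives -6, Hold price gives 2. Proposed Cut price is not best — profitable deviation exists. ✗
The incumbent (cost type high-cost), facing Stay out: Cut price gives -5, Hold price gives 10. Proposed Hold price is best. ✓

No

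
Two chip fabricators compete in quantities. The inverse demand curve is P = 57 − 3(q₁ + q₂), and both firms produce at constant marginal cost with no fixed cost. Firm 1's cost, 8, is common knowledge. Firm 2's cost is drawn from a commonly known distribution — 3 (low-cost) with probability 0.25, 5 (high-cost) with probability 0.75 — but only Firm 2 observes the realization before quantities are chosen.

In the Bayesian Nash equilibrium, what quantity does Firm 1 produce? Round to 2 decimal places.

Each type of Firm 2 best-responds to q₁; Firm 1 best-responds to the expected q₂ over Firm 2's types.
Firm 2 with cost c maximizes (57 − 3(q₁+q₂) − c)·q₂, giving q₂(c) = (57 − c − 3q₁)/6.
E[c₂] = 0.25·3 + 0.75·5 = 4.5
Firm 1's FOC against E[q₂] yields q₁ = (57 − 2·8 + E[c₂])/9 = (57 − 16 + 4.5)/9 = 5.05556.

5.06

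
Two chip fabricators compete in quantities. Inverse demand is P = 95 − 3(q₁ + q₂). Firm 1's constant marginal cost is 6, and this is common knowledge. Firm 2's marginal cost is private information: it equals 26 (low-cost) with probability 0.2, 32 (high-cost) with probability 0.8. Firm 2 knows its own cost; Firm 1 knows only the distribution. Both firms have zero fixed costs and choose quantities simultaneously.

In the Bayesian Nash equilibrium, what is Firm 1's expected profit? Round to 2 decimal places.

479.65

Each type of Firm 2 best-responds to q₁; Firm 1 best-responds to the expected q₂ over Firm 2's types.
Firm 2 with cost c maximizes (95 − 3(q₁+q₂) − c)·q₂, giving q₂(c) = (95 − c − 3q₁)/6.
E[c₂] = 0.2·26 + 0.8·32 = 30.8
Firm 1's FOC against E[q₂] yields q₁ = (95 − 2·6 + E[c₂])/9 = (95 − 12 + 30.8)/9 = 12.6444.
E[P] = 95 − 3·(q₁ + E[q₂]) = 43.9333; Firm 1's expected profit = (E[P] − 6)·q₁ = (43.9333 − 6)·12.6444 = 479.646.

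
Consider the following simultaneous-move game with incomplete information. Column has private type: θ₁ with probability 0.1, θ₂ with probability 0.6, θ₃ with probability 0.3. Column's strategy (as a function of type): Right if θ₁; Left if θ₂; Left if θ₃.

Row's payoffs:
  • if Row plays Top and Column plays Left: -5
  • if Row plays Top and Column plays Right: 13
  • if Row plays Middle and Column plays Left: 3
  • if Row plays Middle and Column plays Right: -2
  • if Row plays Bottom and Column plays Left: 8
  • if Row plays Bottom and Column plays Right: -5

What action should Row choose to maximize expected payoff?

Compute Row's expected payoff for each action, taking the expectation over Column's type.
E[Top] = 0.1·(13) + 0.6·(-5) + 0.3·(-5) = -3.2
E[Middle] = 0.1·(-2) + 0.6·(3) + 0.3·(3) = 2.5
E[Bottom] = 0.1·(-5) + 0.6·(8) + 0.3·(8) = 6.7
Best response: Bottom (6.7 is the largest).

Bottom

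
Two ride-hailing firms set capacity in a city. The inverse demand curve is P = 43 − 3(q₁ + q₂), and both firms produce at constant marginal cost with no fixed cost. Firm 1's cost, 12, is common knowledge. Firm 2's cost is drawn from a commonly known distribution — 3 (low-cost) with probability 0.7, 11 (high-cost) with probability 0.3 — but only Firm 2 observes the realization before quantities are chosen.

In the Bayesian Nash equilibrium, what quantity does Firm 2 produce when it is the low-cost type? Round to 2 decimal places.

5.31

Type-c best response for Firm 2: q₂(c) = (43 − c)/6 − q₁/2.
Firm 1 maximizes expected profit; its first-order condition is 43 − 6q₁ − 3E[q₂] − 12 = 0.
Substituting E[q₂] and solving: E[c₂] = 5.4, so q₁ = (43 − 2·12 + 5.4)/9 = 2.71111.
q₂(low-cost) = (43 − 3 − 3·2.71111)/6 = 5.31111.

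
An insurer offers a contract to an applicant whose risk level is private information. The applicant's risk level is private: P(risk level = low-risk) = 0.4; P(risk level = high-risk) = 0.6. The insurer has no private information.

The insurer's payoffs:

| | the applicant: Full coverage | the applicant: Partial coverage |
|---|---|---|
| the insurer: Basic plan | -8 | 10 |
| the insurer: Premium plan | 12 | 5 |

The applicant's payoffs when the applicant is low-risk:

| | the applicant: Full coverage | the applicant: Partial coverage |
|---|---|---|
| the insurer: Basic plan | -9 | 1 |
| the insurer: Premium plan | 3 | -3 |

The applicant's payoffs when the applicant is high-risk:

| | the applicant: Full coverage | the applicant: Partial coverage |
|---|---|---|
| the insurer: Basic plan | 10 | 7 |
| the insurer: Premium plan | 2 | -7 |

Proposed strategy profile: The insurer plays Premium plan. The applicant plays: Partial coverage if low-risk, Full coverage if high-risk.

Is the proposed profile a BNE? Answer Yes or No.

The insurer plays Premium plan: E[Premium plan] = 0.4·(5) + 0.6·(12) = 9.2; E[Basic plan] = -0.8. Best-responding. ✓
The applicant (risk level low-risk), facing Premium plan: Full coverage gives 3, Partial coverage gives -3. Proposed Partial coverage is not best — profitable deviation exists. ✗
The applicant (risk level high-risk), facing Premium plan: Full coverage gives 2, Partial coverage gives -7. Proposed Full coverage is best. ✓

No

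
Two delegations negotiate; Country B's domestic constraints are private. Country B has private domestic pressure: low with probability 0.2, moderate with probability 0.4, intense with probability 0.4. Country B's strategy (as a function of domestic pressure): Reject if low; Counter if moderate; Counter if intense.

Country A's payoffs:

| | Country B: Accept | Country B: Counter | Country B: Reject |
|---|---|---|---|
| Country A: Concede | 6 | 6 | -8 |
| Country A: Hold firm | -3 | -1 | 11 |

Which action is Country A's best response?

Concede

Compute Country A's expected payoff for each action, taking the expectation over Country B's type.
E[Concede] = 0.2·(-8) + 0.4·(6) + 0.4·(6) = 3.2
E[Hold firm] = 0.2·(11) + 0.4·(-1) + 0.4·(-1) = 1.4
Best response: Concede (3.2 is the largest).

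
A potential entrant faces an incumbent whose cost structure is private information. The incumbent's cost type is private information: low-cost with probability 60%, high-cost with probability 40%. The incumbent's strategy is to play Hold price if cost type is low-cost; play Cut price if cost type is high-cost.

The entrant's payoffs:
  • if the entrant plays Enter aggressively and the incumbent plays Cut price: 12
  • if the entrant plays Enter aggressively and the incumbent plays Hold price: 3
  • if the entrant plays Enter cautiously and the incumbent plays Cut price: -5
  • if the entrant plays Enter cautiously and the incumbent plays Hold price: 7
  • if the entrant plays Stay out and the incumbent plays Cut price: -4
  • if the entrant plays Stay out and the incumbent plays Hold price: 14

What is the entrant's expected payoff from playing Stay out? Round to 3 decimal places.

6.800

Take the expectation over the incumbent's cost type, weighting each type's action by its prior probability.
E[Stay out] = 0.6·14 + 0.4·(-4) = 8.4 + (-1.6) = 6.8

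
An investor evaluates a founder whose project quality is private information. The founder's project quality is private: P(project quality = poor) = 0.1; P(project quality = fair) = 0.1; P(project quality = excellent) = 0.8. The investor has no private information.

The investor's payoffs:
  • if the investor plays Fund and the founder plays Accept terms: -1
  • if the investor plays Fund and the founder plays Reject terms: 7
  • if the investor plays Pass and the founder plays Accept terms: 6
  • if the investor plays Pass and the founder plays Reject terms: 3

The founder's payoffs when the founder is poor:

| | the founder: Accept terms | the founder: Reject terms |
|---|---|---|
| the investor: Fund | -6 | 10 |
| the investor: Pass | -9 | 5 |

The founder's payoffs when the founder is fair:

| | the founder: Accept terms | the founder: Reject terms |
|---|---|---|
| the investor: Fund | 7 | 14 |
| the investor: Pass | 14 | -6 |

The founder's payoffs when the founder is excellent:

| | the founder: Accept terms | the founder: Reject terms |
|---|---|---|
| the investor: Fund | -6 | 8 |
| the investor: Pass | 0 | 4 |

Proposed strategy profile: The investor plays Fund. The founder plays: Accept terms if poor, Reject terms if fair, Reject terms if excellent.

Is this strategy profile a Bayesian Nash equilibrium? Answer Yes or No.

The investor plays Fund: E[Fund] = 0.1·(-1) + 0.1·(7) + 0.8·(7) = 6.2; E[Pass] = 3.3. Best-responding. ✓
The founder (project quality poor), facing Fund: Accept terms gives -6, Reject terms gives 10. Proposed Accept terms is not best — profitable deviation exists. ✗
The founder (project quality fair), facing Fund: Accept terms gives 7, Reject terms gives 14. Proposed Reject terms is best. ✓
The founder (project quality excellent), facing Fund: Accept terms gives -6, Reject terms gives 8. Proposed Reject terms is best. ✓

No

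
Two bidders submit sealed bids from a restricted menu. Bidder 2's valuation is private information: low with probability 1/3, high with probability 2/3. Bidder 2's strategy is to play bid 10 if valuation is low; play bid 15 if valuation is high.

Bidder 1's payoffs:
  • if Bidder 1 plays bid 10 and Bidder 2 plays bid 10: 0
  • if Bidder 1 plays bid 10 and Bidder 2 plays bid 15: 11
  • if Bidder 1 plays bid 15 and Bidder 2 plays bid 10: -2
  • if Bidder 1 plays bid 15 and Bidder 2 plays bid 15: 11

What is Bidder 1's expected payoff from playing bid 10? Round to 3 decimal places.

7.333

Take the expectation over Bidder 2's valuation, weighting each type's action by its prior probability.
E[bid 10] = 1/3·0 + 2/3·11 = 0 + 22/3 = 22/3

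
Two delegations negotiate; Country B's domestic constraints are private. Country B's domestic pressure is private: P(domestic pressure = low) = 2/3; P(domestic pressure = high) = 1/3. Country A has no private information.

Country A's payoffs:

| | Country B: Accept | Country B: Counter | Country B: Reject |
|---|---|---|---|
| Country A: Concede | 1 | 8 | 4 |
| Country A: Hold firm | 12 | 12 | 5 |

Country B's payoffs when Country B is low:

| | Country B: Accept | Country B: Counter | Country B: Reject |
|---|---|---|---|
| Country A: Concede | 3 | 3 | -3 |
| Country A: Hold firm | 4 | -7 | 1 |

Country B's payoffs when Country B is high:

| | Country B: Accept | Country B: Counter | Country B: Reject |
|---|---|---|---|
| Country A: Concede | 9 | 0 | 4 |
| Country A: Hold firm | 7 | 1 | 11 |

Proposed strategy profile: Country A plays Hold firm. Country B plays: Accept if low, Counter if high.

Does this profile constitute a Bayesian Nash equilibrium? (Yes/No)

Country A plays Hold firm: E[Hold firm] = 2/3·(12) + 1/3·(12) = 12; E[Concede] = 10/3. Best-responding. ✓
Country B (domestic pressure low), facing Hold firm: Accept gives 4, Counter gives -7, Reject gives 1. Proposed Accept is best. ✓
Country B (domestic pressure high), facing Hold firm: Accept gives 7, Counter gives 1, Reject gives 11. Proposed Counter is not best — profitable deviation exists. ✗

No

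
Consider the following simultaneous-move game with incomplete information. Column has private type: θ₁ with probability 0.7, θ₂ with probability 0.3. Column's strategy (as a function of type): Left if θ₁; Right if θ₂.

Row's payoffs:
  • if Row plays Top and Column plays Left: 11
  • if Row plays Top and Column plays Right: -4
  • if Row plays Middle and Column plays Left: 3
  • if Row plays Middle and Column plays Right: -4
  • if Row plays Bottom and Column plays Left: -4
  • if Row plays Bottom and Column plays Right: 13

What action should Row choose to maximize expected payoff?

Top

Compute Row's expected payoff for each action, taking the expectation over Column's type.
E[Top] = 0.7·(11) + 0.3·(-4) = 6.5
E[Middle] = 0.7·(3) + 0.3·(-4) = 0.9
E[Bottom] = 0.7·(-4) + 0.3·(13) = 1.1
Best response: Top (6.5 is the largest).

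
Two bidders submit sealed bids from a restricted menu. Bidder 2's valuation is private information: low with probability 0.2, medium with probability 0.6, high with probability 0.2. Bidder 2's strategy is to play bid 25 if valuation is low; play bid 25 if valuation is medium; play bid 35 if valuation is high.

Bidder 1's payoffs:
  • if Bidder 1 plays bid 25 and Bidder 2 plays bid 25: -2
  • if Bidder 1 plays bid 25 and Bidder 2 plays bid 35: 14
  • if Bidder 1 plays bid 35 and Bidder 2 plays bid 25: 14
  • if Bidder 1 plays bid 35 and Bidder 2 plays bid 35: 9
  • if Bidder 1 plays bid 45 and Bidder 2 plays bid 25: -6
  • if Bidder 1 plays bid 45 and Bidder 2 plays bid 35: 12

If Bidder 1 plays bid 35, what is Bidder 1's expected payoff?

E[bid 35] = 0.2·14 + 0.6·14 + 0.2·9 = 2.8 + 8.4 + 1.8 = 13

13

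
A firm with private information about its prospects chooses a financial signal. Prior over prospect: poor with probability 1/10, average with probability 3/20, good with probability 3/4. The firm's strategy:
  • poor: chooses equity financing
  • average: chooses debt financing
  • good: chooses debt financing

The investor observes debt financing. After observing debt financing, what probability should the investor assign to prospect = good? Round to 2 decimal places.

Apply Bayes' rule using the sender's strategy as the likelihood.
P(debt financing) = (1/10)·0 + (3/20)·1 + (3/4)·1 = 9/10
P(good | debt financing) = ((3/4)·1) / (9/10) = (3/4) / (9/10) = 5/6

0.83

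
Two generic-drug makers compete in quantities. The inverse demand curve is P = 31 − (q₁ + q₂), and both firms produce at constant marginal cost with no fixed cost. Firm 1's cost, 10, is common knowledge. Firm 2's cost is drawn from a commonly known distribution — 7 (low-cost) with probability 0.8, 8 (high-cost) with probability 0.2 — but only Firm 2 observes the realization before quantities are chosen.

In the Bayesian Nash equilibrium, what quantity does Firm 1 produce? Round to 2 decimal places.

Type-c best response for Firm 2: q₂(c) = (31 − c)/2 − q₁/2.
Firm 1 maximizes expected profit; its first-order condition is 31 − 2q₁ − E[q₂] − 10 = 0.
Substituting E[q₂] and solving: E[c₂] = 7.2, so q₁ = (31 − 2·10 + 7.2)/3 = 6.06667.

6.07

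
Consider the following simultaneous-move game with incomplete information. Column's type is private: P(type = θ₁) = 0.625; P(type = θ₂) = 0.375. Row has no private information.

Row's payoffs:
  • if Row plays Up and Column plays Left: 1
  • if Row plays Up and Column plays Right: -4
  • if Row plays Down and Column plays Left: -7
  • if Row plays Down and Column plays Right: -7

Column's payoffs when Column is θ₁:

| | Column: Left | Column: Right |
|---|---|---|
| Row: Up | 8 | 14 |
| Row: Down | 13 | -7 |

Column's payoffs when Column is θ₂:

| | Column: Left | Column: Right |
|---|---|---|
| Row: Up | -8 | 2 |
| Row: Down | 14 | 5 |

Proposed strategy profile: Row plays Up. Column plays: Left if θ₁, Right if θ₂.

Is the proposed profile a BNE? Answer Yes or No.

Row plays Up: E[Up] = 0.625·(1) + 0.375·(-4) = -0.875; E[Down] = -7. Best-responding. ✓
Column (type θ₁), facing Up: Left gives 8, Right gives 14. Proposed Left is not best — profitable deviation exists. ✗
Column (type θ₂), facing Up: Left gives -8, Right gives 2. Proposed Right is best. ✓

No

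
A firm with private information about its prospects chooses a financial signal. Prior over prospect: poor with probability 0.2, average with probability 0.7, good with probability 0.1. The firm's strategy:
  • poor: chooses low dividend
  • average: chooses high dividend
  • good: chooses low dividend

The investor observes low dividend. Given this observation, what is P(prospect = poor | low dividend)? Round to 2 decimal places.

0.67

Apply Bayes' rule using the sender's strategy as the likelihood.
P(low dividend) = 0.2·1 + 0.7·0 + 0.1·1 = 0.3
P(poor | low dividend) = (0.2·1) / 0.3 = 0.2 / 0.3 = 0.666667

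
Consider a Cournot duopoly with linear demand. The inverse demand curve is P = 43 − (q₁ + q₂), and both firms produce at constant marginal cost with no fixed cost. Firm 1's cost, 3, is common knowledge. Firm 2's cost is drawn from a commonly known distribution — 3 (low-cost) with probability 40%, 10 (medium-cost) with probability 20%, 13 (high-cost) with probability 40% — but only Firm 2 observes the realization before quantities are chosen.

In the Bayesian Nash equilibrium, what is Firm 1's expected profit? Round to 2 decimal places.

Type-c best response for Firm 2: q₂(c) = (43 − c)/2 − q₁/2.
Firm 1 maximizes expected profit; its first-order condition is 43 − 2q₁ − E[q₂] − 3 = 0.
Substituting E[q₂] and solving: E[c₂] = 8.4, so q₁ = (43 − 2·3 + 8.4)/3 = 15.1333.
E[P] = 43 − (q₁ + E[q₂]) = 18.1333; Firm 1's expected profit = (E[P] − 3)·q₁ = (18.1333 − 3)·15.1333 = 229.018.

229.02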